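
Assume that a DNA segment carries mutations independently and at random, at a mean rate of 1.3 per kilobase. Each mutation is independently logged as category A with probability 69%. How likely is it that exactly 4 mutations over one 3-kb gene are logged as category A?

Thinning: the mutations that are logged as category A themselves form a Poisson process with rate 0.69 × 1.3 = 0.897 per kilobase.
Over the interval, μ = 0.897 × 3 = 2.691 (a 3-kb gene = 3 kilobases).
P(N = 4) = e^(−2.691) · 2.691^4/4! ≈ 0.1482.

0.1482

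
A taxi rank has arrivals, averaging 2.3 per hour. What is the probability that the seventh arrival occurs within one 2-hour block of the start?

0.1820

Over the interval, μ = 2.3 × 2 = 4.6 (a 2-hour block = 2 hours).
The seventh arrival falls in the interval iff at least 7 events occur there: P(S_7 ≤ t) = P(N ≥ 7) = 1 − P(N ≤ 6) ≈ 0.1820.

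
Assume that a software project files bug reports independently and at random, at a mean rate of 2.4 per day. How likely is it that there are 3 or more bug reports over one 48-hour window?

Over the interval, μ = 2.4 × 2 = 4.8 (a 48-hour window = 2 days).
P(N ≥ 3) = 1 − P(N ≤ 2) = 1 − Σ_{j=0}^{2} e^(−μ) μ^j/j! ≈ 0.8575.

0.8575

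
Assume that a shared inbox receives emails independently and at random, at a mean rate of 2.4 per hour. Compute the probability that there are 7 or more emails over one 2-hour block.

Over the interval, μ = 2.4 × 2 = 4.8 (a 2-hour block = 2 hours).
P(N ≥ 7) = 1 − P(N ≤ 6) = 1 − Σ_{j=0}^{6} e^(−μ) μ^j/j! ≈ 0.2092.

0.2092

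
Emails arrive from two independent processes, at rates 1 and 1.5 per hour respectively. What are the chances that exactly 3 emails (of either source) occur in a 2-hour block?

Independent Poisson processes superpose: combined rate λ = 1 + 1.5 = 2.5 per hour.
Over the interval, μ = 2.5 × 2 = 5 (a 2-hour block = 2 hours).
P(N = 3) = e^(−5) · 5^3/3! ≈ 0.1404.

0.1404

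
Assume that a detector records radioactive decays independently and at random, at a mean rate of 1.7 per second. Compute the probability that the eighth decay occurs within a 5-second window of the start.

Over the interval, μ = 1.7 × 5 = 8.5 (a 5-second window = 5 seconds).
The eighth arrival falls in the interval iff at least 8 events occur there: P(S_8 ≤ t) = P(N ≥ 8) = 1 − P(N ≤ 7) ≈ 0.6144.

0.6144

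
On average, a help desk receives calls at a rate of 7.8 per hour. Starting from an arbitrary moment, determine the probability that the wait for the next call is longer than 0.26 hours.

The wait for the next event is exponential with rate λ = 7.8 per hour.
P(T > 0.26) = e^(−λt) = e^(−7.8 × 0.26) = e^(−2.028) ≈ 0.1316.

0.1316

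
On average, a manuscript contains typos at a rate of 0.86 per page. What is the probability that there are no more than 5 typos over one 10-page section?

Over the interval, μ = 0.86 × 10 = 8.6 (a 10-page section = 10 pages).
P(N ≤ 5) = Σ_{j=0}^{5} e^(−μ) μ^j/j! ≈ 0.1422.

0.1422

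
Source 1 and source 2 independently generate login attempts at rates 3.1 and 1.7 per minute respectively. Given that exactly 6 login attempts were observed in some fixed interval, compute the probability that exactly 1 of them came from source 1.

Given the total, each event is independently from source 1 with probability p = λ_1/(λ_1+λ_2) = 3.1/4.8 ≈ 0.6458.
So K ~ Binomial(6, 3.1/4.8): P(K = 1) = C(6,1) · (3.1/4.8)^1 · (1.7/4.8)^5 ≈ 0.0216.

0.0216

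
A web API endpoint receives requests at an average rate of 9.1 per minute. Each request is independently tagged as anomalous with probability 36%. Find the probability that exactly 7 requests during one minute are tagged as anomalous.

Thinning: the requests that are tagged as anomalous themselves form a Poisson process with rate 0.36 × 9.1 = 3.276 per minute.
So μ = 3.276.
P(N = 7) = e^(−3.276) · 3.276^7/7! ≈ 0.0304.

0.0304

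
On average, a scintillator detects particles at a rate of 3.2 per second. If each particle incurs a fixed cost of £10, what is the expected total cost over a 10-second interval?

£320

E[N] = 3.2 × 10 = 32 (a 10-second interval = 10 seconds); E[cost] = 32 × £10 = £320.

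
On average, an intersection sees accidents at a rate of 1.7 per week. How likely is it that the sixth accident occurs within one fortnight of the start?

0.1295

Over the interval, μ = 1.7 × 2 = 3.4 (a fortnight = 2 weeks).
The sixth arrival falls in the interval iff at least 6 events occur there: P(S_6 ≤ t) = P(N ≥ 6) = 1 − P(N ≤ 5) ≈ 0.1295.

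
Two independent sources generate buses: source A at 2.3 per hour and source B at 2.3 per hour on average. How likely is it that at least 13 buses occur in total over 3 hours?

Independent Poisson processes superpose: combined rate λ = 2.3 + 2.3 = 4.6 per hour.
Over the interval, μ = 4.6 × 3 = 13.8 (3 hours).
P(N ≥ 13) = 1 − P(N ≤ 12) ≈ 0.6216.

0.6216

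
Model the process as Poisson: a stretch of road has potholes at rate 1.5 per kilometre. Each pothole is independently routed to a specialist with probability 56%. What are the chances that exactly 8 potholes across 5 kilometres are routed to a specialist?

0.0360

Thinning: the potholes that are routed to a specialist themselves form a Poisson process with rate 0.56 × 1.5 = 0.84 per kilometre.
Over the interval, μ = 0.84 × 5 = 4.2 (5 kilometres).
P(N = 8) = e^(−4.2) · 4.2^8/8! ≈ 0.0360.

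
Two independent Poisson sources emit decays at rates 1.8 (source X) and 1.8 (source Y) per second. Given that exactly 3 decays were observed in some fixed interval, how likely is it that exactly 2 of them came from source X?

Given the total, each event is independently from source X with probability p = λ_X/(λ_X+λ_Y) = 1.8/3.6 = 0.5000.
So K ~ Binomial(3, 1.8/3.6): P(K = 2) = C(3,2) · (1.8/3.6)^2 · (1.8/3.6)^1 ≈ 0.3750.

0.3750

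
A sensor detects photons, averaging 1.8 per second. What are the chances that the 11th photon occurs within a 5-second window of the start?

Over the interval, μ = 1.8 × 5 = 9 (a 5-second window = 5 seconds).
The 11th arrival falls in the interval iff at least 11 events occur there: P(S_11 ≤ t) = P(N ≥ 11) = 1 − P(N ≤ 10) ≈ 0.2940.

0.2940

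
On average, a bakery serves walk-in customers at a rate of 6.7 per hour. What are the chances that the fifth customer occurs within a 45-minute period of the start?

0.5639

Over the interval, μ = 6.7 × 0.75 = 5.025 (a 45-minute period = 0.75 hours).
The fifth arrival falls in the interval iff at least 5 events occur there: P(S_5 ≤ t) = P(N ≥ 5) = 1 − P(N ≤ 4) ≈ 0.5639.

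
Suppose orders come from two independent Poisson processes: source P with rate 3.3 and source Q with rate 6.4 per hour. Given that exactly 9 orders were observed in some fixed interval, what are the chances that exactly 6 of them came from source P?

0.0374

Given the total, each event is independently from source P with probability p = λ_P/(λ_P+λ_Q) = 3.3/9.7 ≈ 0.3402.
So K ~ Binomial(9, 3.3/9.7): P(K = 6) = C(9,6) · (3.3/9.7)^6 · (6.4/9.7)^3 ≈ 0.0374.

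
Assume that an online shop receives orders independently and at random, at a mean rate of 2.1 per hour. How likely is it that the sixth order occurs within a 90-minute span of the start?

0.0998

Over the interval, μ = 2.1 × 1.5 = 3.15 (a 90-minute span = 1.5 hours).
The sixth arrival falls in the interval iff at least 6 events occur there: P(S_6 ≤ t) = P(N ≥ 6) = 1 − P(N ≤ 5) ≈ 0.0998.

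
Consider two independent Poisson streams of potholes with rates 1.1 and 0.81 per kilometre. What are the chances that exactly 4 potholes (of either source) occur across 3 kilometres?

0.1458

Independent Poisson processes superpose: combined rate λ = 1.1 + 0.81 = 1.91 per kilometre.
Over the interval, μ = 1.91 × 3 = 5.73 (3 kilometres).
P(N = 4) = e^(−5.73) · 5.73^4/4! ≈ 0.1458.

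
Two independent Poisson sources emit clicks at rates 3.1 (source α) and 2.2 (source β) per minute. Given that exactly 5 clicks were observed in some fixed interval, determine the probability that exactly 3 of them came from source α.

0.3448

Given the total, each event is independently from source α with probability p = λ_α/(λ_α+λ_β) = 3.1/5.3 ≈ 0.5849.
So K ~ Binomial(5, 3.1/5.3): P(K = 3) = C(5,3) · (3.1/5.3)^3 · (2.2/5.3)^2 ≈ 0.3448.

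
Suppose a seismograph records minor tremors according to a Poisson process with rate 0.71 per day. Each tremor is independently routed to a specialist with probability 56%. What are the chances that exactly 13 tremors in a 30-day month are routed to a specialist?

Thinning: the tremors that are routed to a specialist themselves form a Poisson process with rate 0.56 × 0.71 = 0.3976 per day.
Over the interval, μ = 0.3976 × 30 = 11.928 (a 30-day month = 30 days).
P(N = 13) = e^(−11.928) · 11.928^13/13! ≈ 0.1049.

0.1049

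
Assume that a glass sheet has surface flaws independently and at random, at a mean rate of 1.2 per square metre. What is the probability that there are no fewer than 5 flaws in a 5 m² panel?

Over the interval, μ = 1.2 × 5 = 6 (a 5 m² panel = 5 square metres).
P(N ≥ 5) = 1 − P(N ≤ 4) = 1 − Σ_{j=0}^{4} e^(−μ) μ^j/j! ≈ 0.7149.

0.7149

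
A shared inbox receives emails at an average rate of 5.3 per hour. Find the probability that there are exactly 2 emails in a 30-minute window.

Over the interval, μ = 5.3 × 0.5 = 2.65 (a 30-minute window = 0.5 hours).
P(N = 2) = e^(−μ) μ^2/2! = e^(−2.65) · 2.65^2/2 ≈ 0.2481.

0.2481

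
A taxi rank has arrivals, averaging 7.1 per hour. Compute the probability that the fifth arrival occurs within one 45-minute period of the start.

Over the interval, μ = 7.1 × 0.75 = 5.325 (a 45-minute period = 0.75 hours).
The fifth arrival falls in the interval iff at least 5 events occur there: P(S_5 ≤ t) = P(N ≥ 5) = 1 − P(N ≤ 4) ≈ 0.6146.

0.6146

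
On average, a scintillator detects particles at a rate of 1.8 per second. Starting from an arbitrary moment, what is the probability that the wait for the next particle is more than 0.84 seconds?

0.2205

The wait for the next event is exponential with rate λ = 1.8 per second.
P(T > 0.84) = e^(−λt) = e^(−1.8 × 0.84) = e^(−1.512) ≈ 0.2205.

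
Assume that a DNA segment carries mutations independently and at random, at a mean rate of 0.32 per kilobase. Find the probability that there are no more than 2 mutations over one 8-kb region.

Over the interval, μ = 0.32 × 8 = 2.56 (an 8-kb region = 8 kilobases).
P(N ≤ 2) = Σ_{j=0}^{2} e^(−μ) μ^j/j! ≈ 0.5285.

0.5285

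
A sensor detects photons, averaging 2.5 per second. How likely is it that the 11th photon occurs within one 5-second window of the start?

0.7029

Over the interval, μ = 2.5 × 5 = 12.5 (a 5-second window = 5 seconds).
The 11th arrival falls in the interval iff at least 11 events occur there: P(S_11 ≤ t) = P(N ≥ 11) = 1 − P(N ≤ 10) ≈ 0.7029.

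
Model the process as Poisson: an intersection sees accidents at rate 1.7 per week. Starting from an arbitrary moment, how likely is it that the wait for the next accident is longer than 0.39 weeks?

The wait for the next event is exponential with rate λ = 1.7 per week.
P(T > 0.39) = e^(−λt) = e^(−1.7 × 0.39) = e^(−0.663) ≈ 0.5153.

0.5153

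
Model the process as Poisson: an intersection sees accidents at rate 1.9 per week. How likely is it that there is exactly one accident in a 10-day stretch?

0.1798

Over the interval, μ = 1.9 × 10/7 ≈ 2.71429 (a 10-day stretch = 10/7 weeks).
P(N = 1) = e^(−μ) μ^1/1! = e^(−2.71429) · 2.71429^1/1 ≈ 0.1798.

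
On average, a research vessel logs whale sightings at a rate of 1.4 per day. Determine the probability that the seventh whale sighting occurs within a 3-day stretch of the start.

0.1325

Over the interval, μ = 1.4 × 3 = 4.2 (a 3-day stretch = 3 days).
The seventh arrival falls in the interval iff at least 7 events occur there: P(S_7 ≤ t) = P(N ≥ 7) = 1 − P(N ≤ 6) ≈ 0.1325.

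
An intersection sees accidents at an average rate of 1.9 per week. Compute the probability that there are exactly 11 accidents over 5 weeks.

0.1067

Over the interval, μ = 1.9 × 5 = 9.5 (5 weeks).
P(N = 11) = e^(−μ) μ^11/11! = e^(−9.5) · 9.5^11/39916800 ≈ 0.1067.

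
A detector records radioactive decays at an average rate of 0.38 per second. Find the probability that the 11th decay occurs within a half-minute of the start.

0.5869

Over the interval, μ = 0.38 × 30 = 11.4 (a half-minute = 30 seconds).
The 11th arrival falls in the interval iff at least 11 events occur there: P(S_11 ≤ t) = P(N ≥ 11) = 1 − P(N ≤ 10) ≈ 0.5869.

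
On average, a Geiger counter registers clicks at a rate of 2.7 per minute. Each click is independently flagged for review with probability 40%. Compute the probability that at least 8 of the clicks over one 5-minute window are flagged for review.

Thinning: the clicks that are flagged for review themselves form a Poisson process with rate 0.4 × 2.7 = 1.08 per minute.
Over the interval, μ = 1.08 × 5 = 5.4 (a 5-minute window = 5 minutes).
P(N ≥ 8) = 1 − P(N ≤ 7) ≈ 0.1783.

0.1783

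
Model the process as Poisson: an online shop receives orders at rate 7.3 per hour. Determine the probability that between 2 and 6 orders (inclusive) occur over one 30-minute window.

Over the interval, μ = 7.3 × 0.5 = 3.65 (a 30-minute window = 0.5 hours).
P(2 ≤ N ≤ 6) = Σ_{j=2}^{6} e^(−3.65) · 3.65^j/j! ≈ 0.8017.

0.8017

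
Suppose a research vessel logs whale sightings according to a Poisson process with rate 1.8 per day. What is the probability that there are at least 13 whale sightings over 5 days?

0.1242

Over the interval, μ = 1.8 × 5 = 9 (5 days).
P(N ≥ 13) = 1 − P(N ≤ 12) = 1 − Σ_{j=0}^{12} e^(−μ) μ^j/j! ≈ 0.1242.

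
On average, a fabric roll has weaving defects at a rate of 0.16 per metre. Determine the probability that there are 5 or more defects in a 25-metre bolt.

Over the interval, μ = 0.16 × 25 = 4 (a 25-metre bolt = 25 metres).
P(N ≥ 5) = 1 − P(N ≤ 4) = 1 − Σ_{j=0}^{4} e^(−μ) μ^j/j! ≈ 0.3712.

0.3712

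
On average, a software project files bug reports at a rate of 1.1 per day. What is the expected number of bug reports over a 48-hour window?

E[N] = λt = 1.1 × 2 = 2.2 (a 48-hour window = 2 days).

2.2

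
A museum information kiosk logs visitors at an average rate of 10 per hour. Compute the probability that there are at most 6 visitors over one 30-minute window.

Over the interval, μ = 10 × 0.5 = 5 (a 30-minute window = 0.5 hours).
P(N ≤ 6) = Σ_{j=0}^{6} e^(−μ) μ^j/j! ≈ 0.7622.

0.7622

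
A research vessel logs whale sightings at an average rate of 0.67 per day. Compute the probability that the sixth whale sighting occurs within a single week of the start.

0.3298

Over the interval, μ = 0.67 × 7 = 4.69 (a week = 7 days).
The sixth arrival falls in the interval iff at least 6 events occur there: P(S_6 ≤ t) = P(N ≥ 6) = 1 − P(N ≤ 5) ≈ 0.3298.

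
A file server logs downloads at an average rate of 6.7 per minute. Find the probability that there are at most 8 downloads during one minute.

With mean μ = 6.7 per minute,
P(N ≤ 8) = Σ_{j=0}^{8} e^(−μ) μ^j/j! ≈ 0.7673.

0.7673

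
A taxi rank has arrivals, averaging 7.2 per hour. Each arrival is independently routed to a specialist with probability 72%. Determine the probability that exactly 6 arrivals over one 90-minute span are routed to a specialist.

Thinning: the arrivals that are routed to a specialist themselves form a Poisson process with rate 0.72 × 7.2 = 5.184 per hour.
Over the interval, μ = 5.184 × 1.5 = 7.776 (a 90-minute span = 1.5 hours).
P(N = 6) = e^(−7.776) · 7.776^6/6! ≈ 0.1289.

0.1289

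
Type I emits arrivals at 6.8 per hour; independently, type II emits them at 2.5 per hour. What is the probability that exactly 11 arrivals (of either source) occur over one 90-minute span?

0.0853

Independent Poisson processes superpose: combined rate λ = 6.8 + 2.5 = 9.3 per hour.
Over the interval, μ = 9.3 × 1.5 = 13.95 (a 90-minute span = 1.5 hours).
P(N = 11) = e^(−13.95) · 13.95^11/11! ≈ 0.0853.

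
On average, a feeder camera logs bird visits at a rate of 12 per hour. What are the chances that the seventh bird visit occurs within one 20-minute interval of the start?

Over the interval, μ = 12 × 1/3 = 4 (a 20-minute interval = 1/3 hours).
The seventh arrival falls in the interval iff at least 7 events occur there: P(S_7 ≤ t) = P(N ≥ 7) = 1 − P(N ≤ 6) ≈ 0.1107.

0.1107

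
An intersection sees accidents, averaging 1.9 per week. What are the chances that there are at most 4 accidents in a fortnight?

Over the interval, μ = 1.9 × 2 = 3.8 (a fortnight = 2 weeks).
P(N ≤ 4) = Σ_{j=0}^{4} e^(−μ) μ^j/j! ≈ 0.6678.

0.6678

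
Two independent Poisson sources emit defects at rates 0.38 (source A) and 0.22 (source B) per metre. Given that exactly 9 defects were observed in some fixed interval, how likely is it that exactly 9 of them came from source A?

Given the total, each event is independently from source A with probability p = λ_A/(λ_A+λ_B) = 0.38/0.6 ≈ 0.6333.
So K ~ Binomial(9, 0.38/0.6): P(K = 9) = C(9,9) · (0.38/0.6)^9 · (0.22/0.6)^0 ≈ 0.0164.

0.0164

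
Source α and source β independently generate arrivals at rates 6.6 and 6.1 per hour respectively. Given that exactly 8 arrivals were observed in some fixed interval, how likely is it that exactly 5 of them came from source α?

0.2352

Given the total, each event is independently from source α with probability p = λ_α/(λ_α+λ_β) = 6.6/12.7 ≈ 0.5197.
So K ~ Binomial(8, 6.6/12.7): P(K = 5) = C(8,5) · (6.6/12.7)^5 · (6.1/12.7)^3 ≈ 0.2352.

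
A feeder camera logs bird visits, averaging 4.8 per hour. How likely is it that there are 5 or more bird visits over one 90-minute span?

0.8445

Over the interval, μ = 4.8 × 1.5 = 7.2 (a 90-minute span = 1.5 hours).
P(N ≥ 5) = 1 − P(N ≤ 4) = 1 − Σ_{j=0}^{4} e^(−μ) μ^j/j! ≈ 0.8445.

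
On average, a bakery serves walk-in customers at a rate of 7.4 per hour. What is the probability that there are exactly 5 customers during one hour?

With mean μ = 7.4 per hour,
P(N = 5) = e^(−μ) μ^5/5! = e^(−7.4) · 7.4^5/120 ≈ 0.1130.

0.1130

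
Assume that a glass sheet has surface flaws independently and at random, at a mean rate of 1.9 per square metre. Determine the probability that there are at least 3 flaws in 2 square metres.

0.7311

Over the interval, μ = 1.9 × 2 = 3.8 (2 square metres).
P(N ≥ 3) = 1 − P(N ≤ 2) = 1 − Σ_{j=0}^{2} e^(−μ) μ^j/j! ≈ 0.7311.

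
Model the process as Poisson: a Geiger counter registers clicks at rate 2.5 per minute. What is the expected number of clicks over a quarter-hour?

37.5

E[N] = λt = 2.5 × 15 = 37.5 (a quarter-hour = 15 minutes).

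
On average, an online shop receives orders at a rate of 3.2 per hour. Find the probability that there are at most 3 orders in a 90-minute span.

Over the interval, μ = 3.2 × 1.5 = 4.8 (a 90-minute span = 1.5 hours).
P(N ≤ 3) = Σ_{j=0}^{3} e^(−μ) μ^j/j! ≈ 0.2942.

0.2942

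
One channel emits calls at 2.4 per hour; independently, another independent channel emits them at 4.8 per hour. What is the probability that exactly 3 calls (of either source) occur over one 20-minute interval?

0.2090

Independent Poisson processes superpose: combined rate λ = 2.4 + 4.8 = 7.2 per hour.
Over the interval, μ = 7.2 × 1/3 = 2.4 (a 20-minute interval = 1/3 hours).
P(N = 3) = e^(−2.4) · 2.4^3/3! ≈ 0.2090.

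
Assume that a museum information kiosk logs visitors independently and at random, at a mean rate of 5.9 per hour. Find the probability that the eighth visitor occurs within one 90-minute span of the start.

0.6582

Over the interval, μ = 5.9 × 1.5 = 8.85 (a 90-minute span = 1.5 hours).
The eighth arrival falls in the interval iff at least 8 events occur there: P(S_8 ≤ t) = P(N ≥ 8) = 1 − P(N ≤ 7) ≈ 0.6582.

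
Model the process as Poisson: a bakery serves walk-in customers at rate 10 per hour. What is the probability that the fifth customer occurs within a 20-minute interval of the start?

Over the interval, μ = 10 × 1/3 ≈ 3.33333 (a 20-minute interval = 1/3 hours).
The fifth arrival falls in the interval iff at least 5 events occur there: P(S_5 ≤ t) = P(N ≥ 5) = 1 − P(N ≤ 4) ≈ 0.2435.

0.2435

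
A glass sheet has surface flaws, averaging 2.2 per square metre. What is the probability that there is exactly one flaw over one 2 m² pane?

0.0540

Over the interval, μ = 2.2 × 2 = 4.4 (a 2 m² pane = 2 square metres).
P(N = 1) = e^(−μ) μ^1/1! = e^(−4.4) · 4.4^1/1 ≈ 0.0540.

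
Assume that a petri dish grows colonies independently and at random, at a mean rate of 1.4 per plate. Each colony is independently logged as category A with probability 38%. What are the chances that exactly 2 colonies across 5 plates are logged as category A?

Thinning: the colonies that are logged as category A themselves form a Poisson process with rate 0.38 × 1.4 = 0.532 per plate.
Over the interval, μ = 0.532 × 5 = 2.66 (5 plates).
P(N = 2) = e^(−2.66) · 2.66^2/2! ≈ 0.2475.

0.2475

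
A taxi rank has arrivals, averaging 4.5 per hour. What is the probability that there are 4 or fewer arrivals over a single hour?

With mean μ = 4.5 per hour,
P(N ≤ 4) = Σ_{j=0}^{4} e^(−μ) μ^j/j! ≈ 0.5321.

0.5321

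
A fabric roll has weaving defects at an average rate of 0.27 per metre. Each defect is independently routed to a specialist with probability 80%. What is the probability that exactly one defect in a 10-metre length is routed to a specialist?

0.2491

Thinning: the defects that are routed to a specialist themselves form a Poisson process with rate 0.8 × 0.27 = 0.216 per metre.
Over the interval, μ = 0.216 × 10 = 2.16 (a 10-metre length = 10 metres).
P(N = 1) = e^(−2.16) · 2.16^1/1! ≈ 0.2491.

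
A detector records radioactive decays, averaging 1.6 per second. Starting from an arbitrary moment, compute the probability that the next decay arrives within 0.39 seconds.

Inter-arrival times are exponential with rate λ = 1.6 per second.
P(T ≤ 0.39) = 1 − e^(−λt) = 1 − e^(−1.6 × 0.39) = 1 − e^(−0.624) ≈ 0.4642.

0.4642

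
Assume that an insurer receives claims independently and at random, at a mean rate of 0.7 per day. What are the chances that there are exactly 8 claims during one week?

0.0614

Over the interval, μ = 0.7 × 7 = 4.9 (a week = 7 days).
P(N = 8) = e^(−μ) μ^8/8! = e^(−4.9) · 4.9^8/40320 ≈ 0.0614.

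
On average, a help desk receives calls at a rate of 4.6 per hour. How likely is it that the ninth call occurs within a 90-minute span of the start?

0.2580

Over the interval, μ = 4.6 × 1.5 = 6.9 (a 90-minute span = 1.5 hours).
The ninth arrival falls in the interval iff at least 9 events occur there: P(S_9 ≤ t) = P(N ≥ 9) = 1 − P(N ≤ 8) ≈ 0.2580.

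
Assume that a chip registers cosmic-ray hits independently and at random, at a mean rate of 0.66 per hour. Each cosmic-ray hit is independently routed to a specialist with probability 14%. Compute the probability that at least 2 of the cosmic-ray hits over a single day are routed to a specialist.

Thinning: the cosmic-ray hits that are routed to a specialist themselves form a Poisson process with rate 0.14 × 0.66 = 0.0924 per hour.
Over the interval, μ = 0.0924 × 24 = 2.2176 (a day = 24 hours).
P(N ≥ 2) = 1 − P(N ≤ 1) ≈ 0.6497.

0.6497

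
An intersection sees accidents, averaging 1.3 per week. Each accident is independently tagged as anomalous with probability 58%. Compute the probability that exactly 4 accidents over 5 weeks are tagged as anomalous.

0.1940

Thinning: the accidents that are tagged as anomalous themselves form a Poisson process with rate 0.58 × 1.3 = 0.754 per week.
Over the interval, μ = 0.754 × 5 = 3.77 (5 weeks).
P(N = 4) = e^(−3.77) · 3.77^4/4! ≈ 0.1940.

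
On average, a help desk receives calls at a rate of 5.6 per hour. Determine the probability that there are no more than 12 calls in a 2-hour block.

Over the interval, μ = 5.6 × 2 = 11.2 (a 2-hour block = 2 hours).
P(N ≤ 12) = Σ_{j=0}^{12} e^(−μ) μ^j/j! ≈ 0.6666.

0.6666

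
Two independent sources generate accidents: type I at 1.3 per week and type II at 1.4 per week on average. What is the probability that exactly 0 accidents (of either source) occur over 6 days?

0.0988

Independent Poisson processes superpose: combined rate λ = 1.3 + 1.4 = 2.7 per week.
Over the interval, μ = 2.7 × 6/7 ≈ 2.31429 (6 days = 6/7 weeks).
P(N = 0) = e^(−2.31429) · 2.31429^0/0! ≈ 0.0988.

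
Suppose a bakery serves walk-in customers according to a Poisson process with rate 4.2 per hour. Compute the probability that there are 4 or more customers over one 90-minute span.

0.8736

Over the interval, μ = 4.2 × 1.5 = 6.3 (a 90-minute span = 1.5 hours).
P(N ≥ 4) = 1 − P(N ≤ 3) = 1 − Σ_{j=0}^{3} e^(−μ) μ^j/j! ≈ 0.8736.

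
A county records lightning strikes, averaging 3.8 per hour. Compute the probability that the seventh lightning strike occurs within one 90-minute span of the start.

Over the interval, μ = 3.8 × 1.5 = 5.7 (a 90-minute span = 1.5 hours).
The seventh arrival falls in the interval iff at least 7 events occur there: P(S_7 ≤ t) = P(N ≥ 7) = 1 − P(N ≤ 6) ≈ 0.3456.

0.3456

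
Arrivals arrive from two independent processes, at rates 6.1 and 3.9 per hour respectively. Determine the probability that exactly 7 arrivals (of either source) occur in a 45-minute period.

0.1465

Independent Poisson processes superpose: combined rate λ = 6.1 + 3.9 = 10 per hour.
Over the interval, μ = 10 × 0.75 = 7.5 (a 45-minute period = 0.75 hours).
P(N = 7) = e^(−7.5) · 7.5^7/7! ≈ 0.1465.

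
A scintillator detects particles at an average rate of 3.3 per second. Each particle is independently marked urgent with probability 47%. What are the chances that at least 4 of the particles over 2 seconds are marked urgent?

Thinning: the particles that are marked urgent themselves form a Poisson process with rate 0.47 × 3.3 = 1.551 per second.
Over the interval, μ = 1.551 × 2 = 3.102 (2 seconds).
P(N ≥ 4) = 1 − P(N ≤ 3) ≈ 0.3756.

0.3756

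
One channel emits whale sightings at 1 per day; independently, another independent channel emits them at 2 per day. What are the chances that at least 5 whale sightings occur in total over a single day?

Independent Poisson processes superpose: combined rate λ = 1 + 2 = 3 per day.
So μ = 3.
P(N ≥ 5) = 1 − P(N ≤ 4) ≈ 0.1847.

0.1847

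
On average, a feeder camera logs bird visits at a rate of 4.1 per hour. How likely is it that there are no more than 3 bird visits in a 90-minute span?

0.1383

Over the interval, μ = 4.1 × 1.5 = 6.15 (a 90-minute span = 1.5 hours).
P(N ≤ 3) = Σ_{j=0}^{3} e^(−μ) μ^j/j! ≈ 0.1383.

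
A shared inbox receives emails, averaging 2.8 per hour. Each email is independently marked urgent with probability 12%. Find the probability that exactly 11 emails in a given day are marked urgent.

0.0739

Thinning: the emails that are marked urgent themselves form a Poisson process with rate 0.12 × 2.8 = 0.336 per hour.
Over the interval, μ = 0.336 × 24 = 8.064 (a day = 24 hours).
P(N = 11) = e^(−8.064) · 8.064^11/11! ≈ 0.0739.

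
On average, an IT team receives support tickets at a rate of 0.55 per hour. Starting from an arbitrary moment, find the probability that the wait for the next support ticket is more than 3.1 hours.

The wait for the next event is exponential with rate λ = 0.55 per hour.
P(T > 3.1) = e^(−λt) = e^(−0.55 × 3.1) = e^(−1.705) ≈ 0.1818.

0.1818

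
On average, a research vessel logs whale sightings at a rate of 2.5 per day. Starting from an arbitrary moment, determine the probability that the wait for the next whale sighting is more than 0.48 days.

The wait for the next event is exponential with rate λ = 2.5 per day.
P(T > 0.48) = e^(−λt) = e^(−2.5 × 0.48) = e^(−1.2) ≈ 0.3012.

0.3012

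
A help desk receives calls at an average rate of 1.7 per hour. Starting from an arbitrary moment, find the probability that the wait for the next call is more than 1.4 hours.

0.0926

The wait for the next event is exponential with rate λ = 1.7 per hour.
P(T > 1.4) = e^(−λt) = e^(−1.7 × 1.4) = e^(−2.38) ≈ 0.0926.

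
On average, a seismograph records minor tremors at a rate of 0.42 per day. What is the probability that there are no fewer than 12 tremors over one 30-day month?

0.6050

Over the interval, μ = 0.42 × 30 = 12.6 (a 30-day month = 30 days).
P(N ≥ 12) = 1 − P(N ≤ 11) = 1 − Σ_{j=0}^{11} e^(−μ) μ^j/j! ≈ 0.6050.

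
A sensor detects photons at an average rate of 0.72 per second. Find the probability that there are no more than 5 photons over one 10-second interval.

Over the interval, μ = 0.72 × 10 = 7.2 (a 10-second interval = 10 seconds).
P(N ≤ 5) = Σ_{j=0}^{5} e^(−μ) μ^j/j! ≈ 0.2759.

0.2759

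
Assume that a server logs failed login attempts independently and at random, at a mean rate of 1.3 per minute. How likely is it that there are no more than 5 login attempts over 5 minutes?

Over the interval, μ = 1.3 × 5 = 6.5 (5 minutes).
P(N ≤ 5) = Σ_{j=0}^{5} e^(−μ) μ^j/j! ≈ 0.3690.

0.3690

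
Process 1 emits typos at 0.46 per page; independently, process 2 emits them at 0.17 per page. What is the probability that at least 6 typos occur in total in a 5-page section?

0.0998

Independent Poisson processes superpose: combined rate λ = 0.46 + 0.17 = 0.63 per page.
Over the interval, μ = 0.63 × 5 = 3.15 (a 5-page section = 5 pages).
P(N ≥ 6) = 1 − P(N ≤ 5) ≈ 0.0998.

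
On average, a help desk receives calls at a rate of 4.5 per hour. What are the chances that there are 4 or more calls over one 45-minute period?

Over the interval, μ = 4.5 × 0.75 = 3.375 (a 45-minute period = 0.75 hours).
P(N ≥ 4) = 1 − P(N ≤ 3) = 1 − Σ_{j=0}^{3} e^(−μ) μ^j/j! ≈ 0.4362.

0.4362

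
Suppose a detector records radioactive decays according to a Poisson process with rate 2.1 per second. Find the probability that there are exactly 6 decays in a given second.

With mean μ = 2.1 per second,
P(N = 6) = e^(−μ) μ^6/6! = e^(−2.1) · 2.1^6/720 ≈ 0.0146.

0.0146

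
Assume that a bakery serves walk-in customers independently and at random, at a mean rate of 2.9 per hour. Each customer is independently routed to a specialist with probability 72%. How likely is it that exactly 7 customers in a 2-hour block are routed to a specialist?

Thinning: the customers that are routed to a specialist themselves form a Poisson process with rate 0.72 × 2.9 = 2.088 per hour.
Over the interval, μ = 2.088 × 2 = 4.176 (a 2-hour block = 2 hours).
P(N = 7) = e^(−4.176) · 4.176^7/7! ≈ 0.0675.

0.0675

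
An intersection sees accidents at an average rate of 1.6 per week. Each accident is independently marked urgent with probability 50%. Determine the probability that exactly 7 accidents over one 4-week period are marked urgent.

0.0278

Thinning: the accidents that are marked urgent themselves form a Poisson process with rate 0.5 × 1.6 = 0.8 per week.
Over the interval, μ = 0.8 × 4 = 3.2 (a 4-week period = 4 weeks).
P(N = 7) = e^(−3.2) · 3.2^7/7! ≈ 0.0278.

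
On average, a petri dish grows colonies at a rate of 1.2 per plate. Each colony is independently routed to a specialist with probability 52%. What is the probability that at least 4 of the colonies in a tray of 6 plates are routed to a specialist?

0.5150

Thinning: the colonies that are routed to a specialist themselves form a Poisson process with rate 0.52 × 1.2 = 0.624 per plate.
Over the interval, μ = 0.624 × 6 = 3.744 (a tray of 6 plates = 6 plates).
P(N ≥ 4) = 1 − P(N ≤ 3) ≈ 0.5150.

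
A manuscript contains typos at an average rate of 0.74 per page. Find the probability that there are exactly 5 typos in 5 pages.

Over the interval, μ = 0.74 × 5 = 3.7 (5 pages).
P(N = 5) = e^(−μ) μ^5/5! = e^(−3.7) · 3.7^5/120 ≈ 0.1429.

0.1429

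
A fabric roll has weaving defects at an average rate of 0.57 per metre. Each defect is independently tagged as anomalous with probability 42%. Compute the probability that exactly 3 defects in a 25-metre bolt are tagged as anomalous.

0.0899

Thinning: the defects that are tagged as anomalous themselves form a Poisson process with rate 0.42 × 0.57 = 0.2394 per metre.
Over the interval, μ = 0.2394 × 25 = 5.985 (a 25-metre bolt = 25 metres).
P(N = 3) = e^(−5.985) · 5.985^3/3! ≈ 0.0899.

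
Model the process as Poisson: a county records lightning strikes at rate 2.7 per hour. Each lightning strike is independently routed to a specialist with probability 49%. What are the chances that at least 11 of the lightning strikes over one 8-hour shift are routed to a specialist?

0.4896

Thinning: the lightning strikes that are routed to a specialist themselves form a Poisson process with rate 0.49 × 2.7 = 1.323 per hour.
Over the interval, μ = 1.323 × 8 = 10.584 (an 8-hour shift = 8 hours).
P(N ≥ 11) = 1 − P(N ≤ 10) ≈ 0.4896.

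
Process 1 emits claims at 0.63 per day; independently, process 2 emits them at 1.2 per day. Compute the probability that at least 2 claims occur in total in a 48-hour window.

0.8801

Independent Poisson processes superpose: combined rate λ = 0.63 + 1.2 = 1.83 per day.
Over the interval, μ = 1.83 × 2 = 3.66 (a 48-hour window = 2 days).
P(N ≥ 2) = 1 − P(N ≤ 1) ≈ 0.8801.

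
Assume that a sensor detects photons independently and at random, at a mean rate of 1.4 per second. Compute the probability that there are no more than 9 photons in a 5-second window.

Over the interval, μ = 1.4 × 5 = 7 (a 5-second window = 5 seconds).
P(N ≤ 9) = Σ_{j=0}^{9} e^(−μ) μ^j/j! ≈ 0.8305.

0.8305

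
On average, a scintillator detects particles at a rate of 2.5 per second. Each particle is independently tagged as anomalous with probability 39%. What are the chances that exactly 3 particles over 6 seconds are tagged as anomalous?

Thinning: the particles that are tagged as anomalous themselves form a Poisson process with rate 0.39 × 2.5 = 0.975 per second.
Over the interval, μ = 0.975 × 6 = 5.85 (6 seconds).
P(N = 3) = e^(−5.85) · 5.85^3/3! ≈ 0.0961.

0.0961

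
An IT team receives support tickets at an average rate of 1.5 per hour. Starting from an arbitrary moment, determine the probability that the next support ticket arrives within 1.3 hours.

Inter-arrival times are exponential with rate λ = 1.5 per hour.
P(T ≤ 1.3) = 1 − e^(−λt) = 1 − e^(−1.5 × 1.3) = 1 − e^(−1.95) ≈ 0.8577.

0.8577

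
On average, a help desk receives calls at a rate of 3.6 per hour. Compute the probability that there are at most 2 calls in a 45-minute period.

0.4936

Over the interval, μ = 3.6 × 0.75 = 2.7 (a 45-minute period = 0.75 hours).
P(N ≤ 2) = Σ_{j=0}^{2} e^(−μ) μ^j/j! ≈ 0.4936.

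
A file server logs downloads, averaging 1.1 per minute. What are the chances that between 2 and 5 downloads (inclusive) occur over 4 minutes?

0.6536

Over the interval, μ = 1.1 × 4 = 4.4 (4 minutes).
P(2 ≤ N ≤ 5) = Σ_{j=2}^{5} e^(−4.4) · 4.4^j/j! ≈ 0.6536.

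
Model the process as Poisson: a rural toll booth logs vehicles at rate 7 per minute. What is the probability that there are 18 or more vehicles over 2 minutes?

Over the interval, μ = 7 × 2 = 14 (2 minutes).
P(N ≥ 18) = 1 − P(N ≤ 17) = 1 − Σ_{j=0}^{17} e^(−μ) μ^j/j! ≈ 0.1728.

0.1728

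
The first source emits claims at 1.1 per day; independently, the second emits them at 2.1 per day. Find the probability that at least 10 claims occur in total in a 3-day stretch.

0.4911

Independent Poisson processes superpose: combined rate λ = 1.1 + 2.1 = 3.2 per day.
Over the interval, μ = 3.2 × 3 = 9.6 (a 3-day stretch = 3 days).
P(N ≥ 10) = 1 − P(N ≤ 9) ≈ 0.4911.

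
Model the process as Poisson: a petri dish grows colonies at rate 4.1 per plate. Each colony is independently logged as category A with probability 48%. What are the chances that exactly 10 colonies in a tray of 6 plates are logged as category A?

Thinning: the colonies that are logged as category A themselves form a Poisson process with rate 0.48 × 4.1 = 1.968 per plate.
Over the interval, μ = 1.968 × 6 = 11.808 (a tray of 6 plates = 6 plates).
P(N = 10) = e^(−11.808) · 11.808^10/10! ≈ 0.1081.

0.1081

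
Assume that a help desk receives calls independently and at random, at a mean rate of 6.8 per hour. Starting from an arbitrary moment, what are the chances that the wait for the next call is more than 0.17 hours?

The wait for the next event is exponential with rate λ = 6.8 per hour.
P(T > 0.17) = e^(−λt) = e^(−6.8 × 0.17) = e^(−1.156) ≈ 0.3147.

0.3147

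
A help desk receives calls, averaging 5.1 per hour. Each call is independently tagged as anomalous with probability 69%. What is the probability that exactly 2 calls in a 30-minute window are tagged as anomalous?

0.2664

Thinning: the calls that are tagged as anomalous themselves form a Poisson process with rate 0.69 × 5.1 = 3.519 per hour.
Over the interval, μ = 3.519 × 0.5 = 1.7595 (a 30-minute window = 0.5 hours).
P(N = 2) = e^(−1.7595) · 1.7595^2/2! ≈ 0.2664.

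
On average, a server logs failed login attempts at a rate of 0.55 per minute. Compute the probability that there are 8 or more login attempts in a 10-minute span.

Over the interval, μ = 0.55 × 10 = 5.5 (a 10-minute span = 10 minutes).
P(N ≥ 8) = 1 − P(N ≤ 7) = 1 − Σ_{j=0}^{7} e^(−μ) μ^j/j! ≈ 0.1905.

0.1905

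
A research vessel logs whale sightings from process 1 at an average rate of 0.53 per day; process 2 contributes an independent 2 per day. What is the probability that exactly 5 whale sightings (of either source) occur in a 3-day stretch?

Independent Poisson processes superpose: combined rate λ = 0.53 + 2 = 2.53 per day.
Over the interval, μ = 2.53 × 3 = 7.59 (a 3-day stretch = 3 days).
P(N = 5) = e^(−7.59) · 7.59^5/5! ≈ 0.1061.

0.1061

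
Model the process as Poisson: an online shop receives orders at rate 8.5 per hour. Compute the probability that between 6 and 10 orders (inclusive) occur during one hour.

0.6138

With mean μ = 8.5 per hour,
P(6 ≤ N ≤ 10) = Σ_{j=6}^{10} e^(−8.5) · 8.5^j/j! ≈ 0.6138.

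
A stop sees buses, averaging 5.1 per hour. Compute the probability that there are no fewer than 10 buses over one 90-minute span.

0.2410

Over the interval, μ = 5.1 × 1.5 = 7.65 (a 90-minute span = 1.5 hours).
P(N ≥ 10) = 1 − P(N ≤ 9) = 1 − Σ_{j=0}^{9} e^(−μ) μ^j/j! ≈ 0.2410.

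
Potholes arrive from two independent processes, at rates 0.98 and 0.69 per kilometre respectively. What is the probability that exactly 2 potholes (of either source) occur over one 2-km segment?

0.1977

Independent Poisson processes superpose: combined rate λ = 0.98 + 0.69 = 1.67 per kilometre.
Over the interval, μ = 1.67 × 2 = 3.34 (a 2-km segment = 2 kilometres).
P(N = 2) = e^(−3.34) · 3.34^2/2! ≈ 0.1977.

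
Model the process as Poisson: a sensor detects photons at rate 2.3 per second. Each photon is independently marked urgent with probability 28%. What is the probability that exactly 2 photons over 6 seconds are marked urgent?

Thinning: the photons that are marked urgent themselves form a Poisson process with rate 0.28 × 2.3 = 0.644 per second.
Over the interval, μ = 0.644 × 6 = 3.864 (6 seconds).
P(N = 2) = e^(−3.864) · 3.864^2/2! ≈ 0.1566.

0.1566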